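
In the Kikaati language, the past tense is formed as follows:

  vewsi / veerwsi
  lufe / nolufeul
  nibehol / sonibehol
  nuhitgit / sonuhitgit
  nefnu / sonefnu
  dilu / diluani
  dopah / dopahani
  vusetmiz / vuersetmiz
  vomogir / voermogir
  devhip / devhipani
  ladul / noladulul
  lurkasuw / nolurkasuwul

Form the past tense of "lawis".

nefnu and dilu both end in -u yet inflect differently (sonefnu, diluani), so the final letter is not what conditions the rule; the first letter is.
"lawis" begins with l-. The stems beginning with l- (ladul → noladulul, lurkasuw → nolurkasuwul, lufe → nolufeul) add no- … -ul around the stem.
The other patterns: stems beginning with n- add the prefix so-; stems beginning with d- add -ani; stems beginning with v- insert -er- after the first vowel.
So lawis → nolawisul.

nolawisul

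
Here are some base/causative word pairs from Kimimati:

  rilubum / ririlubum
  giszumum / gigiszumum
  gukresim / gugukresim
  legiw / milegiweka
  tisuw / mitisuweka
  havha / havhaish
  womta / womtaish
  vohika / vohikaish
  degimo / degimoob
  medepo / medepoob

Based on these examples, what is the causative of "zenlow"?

mizenloweka

"zenlow" ends in -w. The stems ending in -w (legiw → milegiweka, tisuw → mitisuweka) add mi- … -eka around the stem.
So zenlow → mizenloweka.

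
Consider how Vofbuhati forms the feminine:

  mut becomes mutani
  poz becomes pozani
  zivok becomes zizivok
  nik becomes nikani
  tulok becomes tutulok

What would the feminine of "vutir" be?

nik and tulok both end in -k yet inflect differently (nikani, tutulok), so the final letter is not what conditions the rule; the number of vowels is.
"vutir" has 2 vowels. The stems with 2 vowels (tulok → tutulok, zivok → zizivok) repeat the first consonant+vowel as a prefix.
The other pattern: stems with 1 vowel add -ani.
So vutir → vuvutir.

vuvutir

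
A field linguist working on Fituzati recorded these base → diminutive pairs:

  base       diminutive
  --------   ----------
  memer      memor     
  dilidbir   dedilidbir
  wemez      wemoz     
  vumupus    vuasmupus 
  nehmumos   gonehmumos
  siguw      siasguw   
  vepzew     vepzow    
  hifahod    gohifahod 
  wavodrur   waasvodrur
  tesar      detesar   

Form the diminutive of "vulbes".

vulbos

nehmumos and vumupus both end in -s yet inflect differently (gonehmumos, vuasmupus), so the final letter is not what conditions the rule; the last vowel is.
"vulbes" has last vowel 'e'. The stems whose last vowel is 'e' (wemez → wemoz, vepzew → vepzow, memer → memor) change the last vowel to 'o'.
So vulbes → vulbos.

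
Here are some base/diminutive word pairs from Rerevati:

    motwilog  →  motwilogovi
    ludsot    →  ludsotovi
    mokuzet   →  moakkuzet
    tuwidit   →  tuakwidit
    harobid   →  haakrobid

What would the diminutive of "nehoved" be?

neakhoved

"nehoved" has last vowel 'e'. The one such stem in the data (mokuzet → moakkuzet) inserts -ak- after the first vowel (as do tuwidit, harobid), so the same rule applies.
So nehoved → neakhoved.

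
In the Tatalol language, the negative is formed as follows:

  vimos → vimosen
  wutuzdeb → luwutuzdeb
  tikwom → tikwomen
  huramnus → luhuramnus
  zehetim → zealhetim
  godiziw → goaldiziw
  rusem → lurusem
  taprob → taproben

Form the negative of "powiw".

tikwom and zehetim both end in -m yet inflect differently (tikwomen, zealhetim), so the final letter is not what conditions the rule; the last vowel is.
"powiw" has last vowel 'i'. The stems whose last vowel is 'i' (zehetim → zealhetim, godiziw → goaldiziw) insert -al- after the first vowel.
The other patterns: stems whose last vowel is 'o' add -en; stems whose last vowel is 'e' or 'u' add the prefix lu-.
So powiw → poalwiw.

poalwiw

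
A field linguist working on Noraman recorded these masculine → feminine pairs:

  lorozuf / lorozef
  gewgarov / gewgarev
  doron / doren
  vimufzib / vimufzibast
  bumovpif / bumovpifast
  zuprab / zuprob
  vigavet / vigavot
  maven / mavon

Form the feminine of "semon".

lorozuf and bumovpif both end in -f yet inflect differently (lorozef, bumovpifast), so the final letter is not what conditions the rule; the last vowel is.
"semon" has last vowel 'o'. The stems whose last vowel is 'o' (gewgarov → gewgarev, doron → doren) change the last vowel to 'e'.
The other patterns: stems whose last vowel is 'i' add -ast; stems whose last vowel is 'a' or 'e' change the last vowel to 'o'.
So semon → semen.

semen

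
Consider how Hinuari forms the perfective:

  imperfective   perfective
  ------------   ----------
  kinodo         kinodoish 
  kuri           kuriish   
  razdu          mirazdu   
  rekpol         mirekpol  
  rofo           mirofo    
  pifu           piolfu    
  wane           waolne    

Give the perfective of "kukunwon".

kukunwonish

"kukunwon" begins with k-. The stems beginning with k- (kinodo → kinodoish, kuri → kuriish) add -ish.
The other patterns: stems beginning with r- add the prefix mi-; stems beginning with p- or w- insert -ol- after the first vowel.
So kukunwon → kukunwonish.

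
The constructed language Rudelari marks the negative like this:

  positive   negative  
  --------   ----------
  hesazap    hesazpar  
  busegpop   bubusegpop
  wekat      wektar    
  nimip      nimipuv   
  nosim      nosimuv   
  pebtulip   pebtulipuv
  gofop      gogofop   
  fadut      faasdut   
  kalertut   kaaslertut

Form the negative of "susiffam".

susiffmar

nimip and gofop both end in -p yet inflect differently (nimipuv, gogofop), so the final letter is not what conditions the rule; the last vowel is.
"susiffam" has last vowel 'a'. The stems whose last vowel is 'a' (hesazap → hesazpar, wekat → wektar) delete the last vowel and add -ar.
The other patterns: stems whose last vowel is 'i' add -uv; stems whose last vowel is 'u' insert -as- after the first vowel; stems whose last vowel is 'o' repeat the first consonant+vowel as a prefix.
So susiffam → susiffmar.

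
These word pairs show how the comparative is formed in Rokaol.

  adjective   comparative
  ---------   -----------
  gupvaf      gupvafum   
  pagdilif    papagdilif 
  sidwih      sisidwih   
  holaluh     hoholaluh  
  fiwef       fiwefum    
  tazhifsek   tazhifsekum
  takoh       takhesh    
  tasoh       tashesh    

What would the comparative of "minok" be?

minkesh

tasoh and holaluh both end in -h yet inflect differently (tashesh, hoholaluh), so the final letter is not what conditions the rule; the last vowel is.
"minok" has last vowel 'o'. The stems whose last vowel is 'o' (tasoh → tashesh, takoh → takhesh) delete the last vowel and add -esh.
The other patterns: stems whose last vowel is 'a' or 'e' add -um; stems whose last vowel is 'i' or 'u' repeat the first consonant+vowel as a prefix.
So minok → minkesh.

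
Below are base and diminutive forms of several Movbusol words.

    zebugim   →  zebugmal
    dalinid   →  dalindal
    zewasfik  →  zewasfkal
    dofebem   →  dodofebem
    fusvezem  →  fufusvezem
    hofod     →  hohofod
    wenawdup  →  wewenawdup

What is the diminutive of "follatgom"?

zebugim and dofebem both end in -m yet inflect differently (zebugmal, dodofebem), so the final letter is not what conditions the rule; the last vowel is.
"follatgom" has last vowel 'o'. The one such stem in the data (hofod → hohofod) repeats the first consonant+vowel as a prefix (as do dofebem, fusvezem), so the same rule applies.
So follatgom → fofollatgom.

fofollatgom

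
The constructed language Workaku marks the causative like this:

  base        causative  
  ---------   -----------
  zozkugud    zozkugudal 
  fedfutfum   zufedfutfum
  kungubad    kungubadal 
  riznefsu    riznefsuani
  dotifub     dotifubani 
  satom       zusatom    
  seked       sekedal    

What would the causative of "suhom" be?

"suhom" ends in -m. The stems ending in -m (fedfutfum → zufedfutfum, satom → zusatom) add the prefix zu-.
The other patterns: stems ending in -d add -al; stems ending in -b or -u add -ani.
So suhom → zusuhom.

zusuhom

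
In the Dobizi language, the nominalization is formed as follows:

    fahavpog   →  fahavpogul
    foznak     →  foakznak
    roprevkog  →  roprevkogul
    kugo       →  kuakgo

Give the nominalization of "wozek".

"wozek" ends in -k. The one such stem in the data (foznak → foakznak) inserts -ak- after the first vowel (as does kugo), so the same rule applies.
The other pattern: stems ending in -g add -ul.
So wozek → woakzek.

woakzek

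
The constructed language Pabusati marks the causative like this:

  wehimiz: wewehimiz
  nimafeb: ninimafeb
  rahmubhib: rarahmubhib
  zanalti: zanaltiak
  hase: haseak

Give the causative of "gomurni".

gomurniak

wehimiz and zanalti both have last vowel 'i' yet inflect differently (wewehimiz, zanaltiak), so the last vowel is not what conditions the rule; whether the stem ends in a vowel or a consonant is.
"gomurni" ends in a vowel. The stems ending in a vowel (zanalti → zanaltiak, hase → haseak) add -ak.
So gomurni → gomurniak.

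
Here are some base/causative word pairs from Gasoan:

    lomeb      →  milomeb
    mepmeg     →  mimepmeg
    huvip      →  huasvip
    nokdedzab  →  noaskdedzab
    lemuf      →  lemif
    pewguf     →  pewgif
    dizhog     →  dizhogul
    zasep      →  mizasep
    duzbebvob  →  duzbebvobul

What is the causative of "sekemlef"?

misekemlef

dizhog and mepmeg both end in -g yet inflect differently (dizhogul, mimepmeg), so the final letter is not what conditions the rule; the last vowel is.
"sekemlef" has last vowel 'e'. The stems whose last vowel is 'e' (mepmeg → mimepmeg, lomeb → milomeb, zasep → mizasep) add the prefix mi-.
The other patterns: stems whose last vowel is 'o' add -ul; stems whose last vowel is 'a' or 'i' insert -as- after the first vowel; stems whose last vowel is 'u' change the last vowel to 'i'.
So sekemlef → misekemlef.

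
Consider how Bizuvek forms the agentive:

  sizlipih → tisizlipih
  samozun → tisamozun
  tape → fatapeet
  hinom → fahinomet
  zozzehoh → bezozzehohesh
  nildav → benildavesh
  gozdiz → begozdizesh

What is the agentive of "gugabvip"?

begugabvipesh

sizlipih and zozzehoh both end in -h yet inflect differently (tisizlipih, bezozzehohesh), so the final letter is not what conditions the rule; the first letter is.
"gugabvip" begins with g-. The one such stem in the data (gozdiz → begozdizesh) adds be- … -esh around the stem, so the same rule applies.
The other patterns: stems beginning with s- add the prefix ti-; stems beginning with h- or t- add fa- … -et around the stem.
So gugabvip → begugabvipesh.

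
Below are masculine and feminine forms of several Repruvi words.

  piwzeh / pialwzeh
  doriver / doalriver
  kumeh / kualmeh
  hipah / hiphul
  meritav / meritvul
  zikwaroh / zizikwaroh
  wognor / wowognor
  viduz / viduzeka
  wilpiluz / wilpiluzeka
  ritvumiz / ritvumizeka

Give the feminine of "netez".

piwzeh and hipah both end in -h yet inflect differently (pialwzeh, hiphul), so the final letter is not what conditions the rule; the last vowel is.
"netez" has last vowel 'e'. The stems whose last vowel is 'e' (piwzeh → pialwzeh, doriver → doalriver, kumeh → kualmeh) insert -al- after the first vowel.
So netez → nealtez.

nealtez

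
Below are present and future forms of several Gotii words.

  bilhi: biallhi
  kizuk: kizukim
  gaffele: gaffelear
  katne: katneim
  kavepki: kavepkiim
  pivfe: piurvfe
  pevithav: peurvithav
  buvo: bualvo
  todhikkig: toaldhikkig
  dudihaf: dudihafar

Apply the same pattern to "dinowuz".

"dinowuz" begins with d-. The one such stem in the data (dudihaf → dudihafar) adds -ar, so the same rule applies.
The other patterns: stems beginning with k- add -im; stems beginning with b- or t- insert -al- after the first vowel; stems beginning with p- insert -ur- after the first vowel.
So dinowuz → dinowuzar.

dinowuzar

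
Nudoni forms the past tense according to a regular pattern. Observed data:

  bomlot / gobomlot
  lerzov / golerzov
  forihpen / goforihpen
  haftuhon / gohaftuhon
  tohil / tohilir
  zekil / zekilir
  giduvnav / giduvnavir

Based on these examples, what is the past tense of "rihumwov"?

gorihumwov

"rihumwov" has last vowel 'o'. The stems whose last vowel is 'o' (bomlot → gobomlot, lerzov → golerzov, haftuhon → gohaftuhon) add the prefix go-.
So rihumwov → gorihumwov.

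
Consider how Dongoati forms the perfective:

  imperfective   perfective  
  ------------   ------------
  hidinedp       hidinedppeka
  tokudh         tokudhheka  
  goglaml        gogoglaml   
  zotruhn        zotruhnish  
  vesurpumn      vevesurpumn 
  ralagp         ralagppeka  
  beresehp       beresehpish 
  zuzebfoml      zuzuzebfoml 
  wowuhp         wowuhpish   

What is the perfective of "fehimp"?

zotruhn and vesurpumn both end in -n yet inflect differently (zotruhnish, vevesurpumn), so the final letter is not what conditions the rule; the second-to-last letter is.
"fehimp" has second-to-last letter 'm'. The stems whose second-to-last letter is 'm' (vesurpumn → vevesurpumn, zuzebfoml → zuzuzebfoml, goglaml → gogoglaml) repeat the first consonant+vowel as a prefix.
So fehimp → fefehimp.

fefehimp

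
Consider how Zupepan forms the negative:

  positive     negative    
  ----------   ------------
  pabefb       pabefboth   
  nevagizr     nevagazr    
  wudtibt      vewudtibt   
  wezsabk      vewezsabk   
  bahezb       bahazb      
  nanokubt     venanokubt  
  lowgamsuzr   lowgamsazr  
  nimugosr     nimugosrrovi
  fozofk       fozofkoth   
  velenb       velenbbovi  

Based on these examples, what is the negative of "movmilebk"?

vemovmilebk

"movmilebk" has second-to-last letter 'b'. The stems whose second-to-last letter is 'b' (wudtibt → vewudtibt, wezsabk → vewezsabk, nanokubt → venanokubt) add the prefix ve-.
So movmilebk → vemovmilebk.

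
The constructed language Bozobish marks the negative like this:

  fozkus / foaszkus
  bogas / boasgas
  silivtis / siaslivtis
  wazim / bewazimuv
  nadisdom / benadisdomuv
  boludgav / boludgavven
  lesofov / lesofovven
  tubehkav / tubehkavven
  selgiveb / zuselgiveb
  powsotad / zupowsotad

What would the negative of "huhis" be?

huashis

silivtis and wazim both have last vowel 'i' yet inflect differently (siaslivtis, bewazimuv), so the last vowel is not what conditions the rule; the final letter is.
"huhis" ends in -s. The stems ending in -s (fozkus → foaszkus, bogas → boasgas, silivtis → siaslivtis) insert -as- after the first vowel.
The other patterns: stems ending in -m add be- … -uv around the stem; stems ending in -v double the final consonant and add -en; stems ending in -b or -d add the prefix zu-.
So huhis → huashis.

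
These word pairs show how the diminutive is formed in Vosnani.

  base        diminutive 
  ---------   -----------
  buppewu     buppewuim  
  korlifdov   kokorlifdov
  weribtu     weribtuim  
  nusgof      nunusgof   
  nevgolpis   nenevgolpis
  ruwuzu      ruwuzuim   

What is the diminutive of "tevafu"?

ruwuzu and korlifdov both have 3 vowels yet inflect differently (ruwuzuim, kokorlifdov), so the number of vowels is not what conditions the rule; the final letter is.
"tevafu" ends in -u. The stems ending in -u (ruwuzu → ruwuzuim, buppewu → buppewuim, weribtu → weribtuim) add -im.
So tevafu → tevafuim.

tevafuim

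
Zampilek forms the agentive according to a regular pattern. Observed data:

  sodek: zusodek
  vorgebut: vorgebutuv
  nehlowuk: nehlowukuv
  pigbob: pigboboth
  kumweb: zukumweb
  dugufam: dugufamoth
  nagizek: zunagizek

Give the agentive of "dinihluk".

dinihlukuv

nehlowuk and nagizek both end in -k yet inflect differently (nehlowukuv, zunagizek), so the final letter is not what conditions the rule; the last vowel is.
"dinihluk" has last vowel 'u'. The stems whose last vowel is 'u' (vorgebut → vorgebutuv, nehlowuk → nehlowukuv) add -uv.
The other patterns: stems whose last vowel is 'e' add the prefix zu-; stems whose last vowel is 'a' or 'o' add -oth.
So dinihluk → dinihlukuv.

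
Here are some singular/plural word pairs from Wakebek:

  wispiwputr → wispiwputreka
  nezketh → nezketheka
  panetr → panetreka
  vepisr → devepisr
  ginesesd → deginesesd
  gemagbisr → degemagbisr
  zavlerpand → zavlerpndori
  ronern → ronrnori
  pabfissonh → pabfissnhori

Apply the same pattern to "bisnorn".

bisnrnori

wispiwputr and vepisr both end in -r yet inflect differently (wispiwputreka, devepisr), so the final letter is not what conditions the rule; the second-to-last letter is.
"bisnorn" has second-to-last letter 'r'. The one such stem in the data (ronern → ronrnori) deletes the last vowel and adds -ori (as do zavlerpand, pabfissonh), so the same rule applies.
So bisnorn → bisnrnori.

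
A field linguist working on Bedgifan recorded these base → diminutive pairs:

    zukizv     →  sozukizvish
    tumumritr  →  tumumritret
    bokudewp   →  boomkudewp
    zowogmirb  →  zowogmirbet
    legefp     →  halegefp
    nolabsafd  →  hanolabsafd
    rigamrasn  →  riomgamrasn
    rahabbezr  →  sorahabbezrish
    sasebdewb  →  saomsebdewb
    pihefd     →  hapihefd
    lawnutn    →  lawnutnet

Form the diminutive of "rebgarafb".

"rebgarafb" has second-to-last letter 'f'. The stems whose second-to-last letter is 'f' (nolabsafd → hanolabsafd, pihefd → hapihefd, legefp → halegefp) add the prefix ha-.
So rebgarafb → harebgarafb.

harebgarafb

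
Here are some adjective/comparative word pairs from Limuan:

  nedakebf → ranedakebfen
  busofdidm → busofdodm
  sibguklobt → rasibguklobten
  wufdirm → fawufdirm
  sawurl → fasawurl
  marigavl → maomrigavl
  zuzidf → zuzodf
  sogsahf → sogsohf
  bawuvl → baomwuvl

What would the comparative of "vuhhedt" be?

nedakebf and sogsahf both end in -f yet inflect differently (ranedakebfen, sogsohf), so the final letter is not what conditions the rule; the second-to-last letter is.
"vuhhedt" has second-to-last letter 'd'. The stems whose second-to-last letter is 'd' (zuzidf → zuzodf, busofdidm → busofdodm) change the last vowel to 'o'.
The other patterns: stems whose second-to-last letter is 'b' add ra- … -en around the stem; stems whose second-to-last letter is 'r' add the prefix fa-; stems whose second-to-last letter is 'v' insert -om- after the first vowel.
So vuhhedt → vuhhodt.

vuhhodt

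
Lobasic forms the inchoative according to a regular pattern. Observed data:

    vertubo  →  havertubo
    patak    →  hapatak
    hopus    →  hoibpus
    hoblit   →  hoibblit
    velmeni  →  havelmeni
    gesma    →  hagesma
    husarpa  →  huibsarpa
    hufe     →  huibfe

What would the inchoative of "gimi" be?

husarpa and gesma both end in -a yet inflect differently (huibsarpa, hagesma), so the final letter is not what conditions the rule; the first letter is.
"gimi" begins with g-. The one such stem in the data (gesma → hagesma) adds the prefix ha-, so the same rule applies.
The other pattern: stems beginning with h- insert -ib- after the first vowel.
So gimi → hagimi.

hagimi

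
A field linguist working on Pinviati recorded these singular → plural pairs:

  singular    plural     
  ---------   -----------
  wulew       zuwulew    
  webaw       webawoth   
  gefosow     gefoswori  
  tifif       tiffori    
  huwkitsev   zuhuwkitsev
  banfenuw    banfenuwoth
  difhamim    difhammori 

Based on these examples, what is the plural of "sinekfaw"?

sinekfawoth

wulew and banfenuw both end in -w yet inflect differently (zuwulew, banfenuwoth), so the final letter is not what conditions the rule; the last vowel is.
"sinekfaw" has last vowel 'a'. The one such stem in the data (webaw → webawoth) adds -oth, so the same rule applies.
So sinekfaw → sinekfawoth.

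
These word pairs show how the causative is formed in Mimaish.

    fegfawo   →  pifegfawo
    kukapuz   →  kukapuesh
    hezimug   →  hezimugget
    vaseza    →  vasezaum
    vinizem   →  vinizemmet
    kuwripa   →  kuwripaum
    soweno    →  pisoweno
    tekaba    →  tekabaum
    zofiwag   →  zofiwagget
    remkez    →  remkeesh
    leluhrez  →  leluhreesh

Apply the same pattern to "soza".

sozaum

vaseza and zofiwag both have last vowel 'a' yet inflect differently (vasezaum, zofiwagget), so the last vowel is not what conditions the rule; the final letter is.
"soza" ends in -a. The stems ending in -a (vaseza → vasezaum, kuwripa → kuwripaum, tekaba → tekabaum) add -um.
So soza → sozaum.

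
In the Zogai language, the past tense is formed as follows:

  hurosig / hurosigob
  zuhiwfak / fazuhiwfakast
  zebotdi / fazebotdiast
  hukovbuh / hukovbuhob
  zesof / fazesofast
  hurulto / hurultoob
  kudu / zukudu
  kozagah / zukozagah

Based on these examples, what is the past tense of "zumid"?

fazumidast

hukovbuh and kozagah both end in -h yet inflect differently (hukovbuhob, zukozagah), so the final letter is not what conditions the rule; the first letter is.
"zumid" begins with z-. The stems beginning with z- (zebotdi → fazebotdiast, zuhiwfak → fazuhiwfakast, zesof → fazesofast) add fa- … -ast around the stem.
So zumid → fazumidast.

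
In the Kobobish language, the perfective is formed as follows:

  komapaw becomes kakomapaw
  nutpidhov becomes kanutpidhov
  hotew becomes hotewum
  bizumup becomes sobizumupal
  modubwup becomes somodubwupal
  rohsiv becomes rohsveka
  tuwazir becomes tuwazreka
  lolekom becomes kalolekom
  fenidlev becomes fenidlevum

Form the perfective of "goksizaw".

kagoksizaw

rohsiv and fenidlev both end in -v yet inflect differently (rohsveka, fenidlevum), so the final letter is not what conditions the rule; the last vowel is.
"goksizaw" has last vowel 'a'. The one such stem in the data (komapaw → kakomapaw) adds the prefix ka-, so the same rule applies.
So goksizaw → kagoksizaw.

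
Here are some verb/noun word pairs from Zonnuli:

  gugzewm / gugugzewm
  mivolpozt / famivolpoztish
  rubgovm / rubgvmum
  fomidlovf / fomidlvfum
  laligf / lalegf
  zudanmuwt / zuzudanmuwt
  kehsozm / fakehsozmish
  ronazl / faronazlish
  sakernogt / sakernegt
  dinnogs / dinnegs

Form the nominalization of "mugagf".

kehsozm and rubgovm both end in -m yet inflect differently (fakehsozmish, rubgvmum), so the final letter is not what conditions the rule; the second-to-last letter is.
"mugagf" has second-to-last letter 'g'. The stems whose second-to-last letter is 'g' (dinnogs → dinnegs, laligf → lalegf, sakernogt → sakernegt) change the last vowel to 'e'.
The other patterns: stems whose second-to-last letter is 'z' add fa- … -ish around the stem; stems whose second-to-last letter is 'v' delete the last vowel and add -um; stems whose second-to-last letter is 'w' repeat the first consonant+vowel as a prefix.
So mugagf → mugegf.

mugegf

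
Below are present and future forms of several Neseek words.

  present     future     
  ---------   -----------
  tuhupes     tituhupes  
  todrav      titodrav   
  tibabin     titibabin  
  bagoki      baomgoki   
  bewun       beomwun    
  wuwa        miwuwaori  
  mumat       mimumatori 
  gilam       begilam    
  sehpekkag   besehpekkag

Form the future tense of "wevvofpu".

tibabin and bewun both end in -n yet inflect differently (titibabin, beomwun), so the final letter is not what conditions the rule; the first letter is.
"wevvofpu" begins with w-. The one such stem in the data (wuwa → miwuwaori) adds mi- … -ori around the stem, so the same rule applies.
The other patterns: stems beginning with t- add the prefix ti-; stems beginning with b- insert -om- after the first vowel; stems beginning with g- or s- add the prefix be-.
So wevvofpu → miwevvofpuori.

miwevvofpuori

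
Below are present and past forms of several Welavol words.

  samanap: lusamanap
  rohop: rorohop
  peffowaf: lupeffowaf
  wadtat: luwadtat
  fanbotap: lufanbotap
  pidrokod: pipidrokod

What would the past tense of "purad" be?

fanbotap and rohop both end in -p yet inflect differently (lufanbotap, rorohop), so the final letter is not what conditions the rule; the last vowel is.
"purad" has last vowel 'a'. The stems whose last vowel is 'a' (fanbotap → lufanbotap, samanap → lusamanap, peffowaf → lupeffowaf) add the prefix lu-.
The other pattern: stems whose last vowel is 'o' repeat the first consonant+vowel as a prefix.
So purad → lupurad.

lupurad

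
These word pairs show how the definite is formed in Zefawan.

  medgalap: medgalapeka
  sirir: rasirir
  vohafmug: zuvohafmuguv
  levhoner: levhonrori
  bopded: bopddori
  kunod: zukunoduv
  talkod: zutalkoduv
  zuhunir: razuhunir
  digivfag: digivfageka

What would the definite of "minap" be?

digivfag and vohafmug both end in -g yet inflect differently (digivfageka, zuvohafmuguv), so the final letter is not what conditions the rule; the last vowel is.
"minap" has last vowel 'a'. The stems whose last vowel is 'a' (digivfag → digivfageka, medgalap → medgalapeka) add -eka.
So minap → minapeka.

minapeka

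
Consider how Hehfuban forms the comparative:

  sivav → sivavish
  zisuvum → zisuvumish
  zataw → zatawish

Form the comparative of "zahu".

zahuish

Every pair shown (sivav → sivavish, zisuvum → zisuvumish, zataw → zatawish) follows the same rule: add -ish.
So zahu → zahuish.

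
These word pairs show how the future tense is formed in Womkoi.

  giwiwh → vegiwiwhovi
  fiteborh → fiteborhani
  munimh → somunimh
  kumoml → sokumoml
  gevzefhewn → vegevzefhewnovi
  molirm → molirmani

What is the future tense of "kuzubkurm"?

kuzubkurmani

fiteborh and giwiwh both end in -h yet inflect differently (fiteborhani, vegiwiwhovi), so the final letter is not what conditions the rule; the second-to-last letter is.
"kuzubkurm" has second-to-last letter 'r'. The stems whose second-to-last letter is 'r' (fiteborh → fiteborhani, molirm → molirmani) add -ani.
So kuzubkurm → kuzubkurmani.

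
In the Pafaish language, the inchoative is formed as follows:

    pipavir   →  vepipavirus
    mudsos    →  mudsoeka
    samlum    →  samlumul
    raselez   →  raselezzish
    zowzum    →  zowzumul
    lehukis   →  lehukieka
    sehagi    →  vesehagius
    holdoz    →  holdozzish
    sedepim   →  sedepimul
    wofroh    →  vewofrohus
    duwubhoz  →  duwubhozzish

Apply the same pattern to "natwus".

mudsos and duwubhoz both have last vowel 'o' yet inflect differently (mudsoeka, duwubhozzish), so the last vowel is not what conditions the rule; the final letter is.
"natwus" ends in -s. The stems ending in -s (lehukis → lehukieka, mudsos → mudsoeka) drop the final letter and add -eka.
So natwus → natwueka.

natwueka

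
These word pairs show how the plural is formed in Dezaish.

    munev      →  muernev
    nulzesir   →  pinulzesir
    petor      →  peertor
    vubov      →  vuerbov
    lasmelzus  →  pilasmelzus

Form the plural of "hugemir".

pihugemir

nulzesir and petor both end in -r yet inflect differently (pinulzesir, peertor), so the final letter is not what conditions the rule; the last vowel is.
"hugemir" has last vowel 'i'. The one such stem in the data (nulzesir → pinulzesir) adds the prefix pi-, so the same rule applies.
So hugemir → pihugemir.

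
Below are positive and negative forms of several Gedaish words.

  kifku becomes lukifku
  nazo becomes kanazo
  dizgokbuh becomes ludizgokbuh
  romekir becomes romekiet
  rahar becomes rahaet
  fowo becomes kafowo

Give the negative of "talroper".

"talroper" ends in -r. The stems ending in -r (rahar → rahaet, romekir → romekiet) drop the final letter and add -et.
So talroper → talropeet.

talropeet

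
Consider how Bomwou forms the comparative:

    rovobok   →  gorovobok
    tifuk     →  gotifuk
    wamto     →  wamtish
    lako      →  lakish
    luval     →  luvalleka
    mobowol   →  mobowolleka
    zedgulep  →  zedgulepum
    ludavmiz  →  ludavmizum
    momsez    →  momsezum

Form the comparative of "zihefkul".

zihefkulleka

rovobok and wamto both have last vowel 'o' yet inflect differently (gorovobok, wamtish), so the last vowel is not what conditions the rule; the final letter is.
"zihefkul" ends in -l. The stems ending in -l (luval → luvalleka, mobowol → mobowolleka) double the final consonant and add -eka.
So zihefkul → zihefkulleka.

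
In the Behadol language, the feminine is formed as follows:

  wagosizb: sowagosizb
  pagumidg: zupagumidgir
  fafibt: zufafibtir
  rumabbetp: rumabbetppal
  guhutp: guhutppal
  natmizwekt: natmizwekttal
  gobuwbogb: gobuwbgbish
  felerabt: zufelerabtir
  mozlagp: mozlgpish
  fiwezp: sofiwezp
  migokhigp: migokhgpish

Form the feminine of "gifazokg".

gifazokggal

fiwezp and rumabbetp both end in -p yet inflect differently (sofiwezp, rumabbetppal), so the final letter is not what conditions the rule; the second-to-last letter is.
"gifazokg" has second-to-last letter 'k'. The one such stem in the data (natmizwekt → natmizwekttal) doubles the final consonant and adds -al (as do rumabbetp, guhutp), so the same rule applies.
So gifazokg → gifazokggal.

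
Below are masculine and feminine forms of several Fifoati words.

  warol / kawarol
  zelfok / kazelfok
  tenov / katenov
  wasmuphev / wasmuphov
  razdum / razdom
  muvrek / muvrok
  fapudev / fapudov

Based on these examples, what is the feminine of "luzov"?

kaluzov

"luzov" has last vowel 'o'. The stems whose last vowel is 'o' (warol → kawarol, zelfok → kazelfok, tenov → katenov) add the prefix ka-.
The other pattern: stems whose last vowel is 'e' or 'u' change the last vowel to 'o'.
So luzov → kaluzov.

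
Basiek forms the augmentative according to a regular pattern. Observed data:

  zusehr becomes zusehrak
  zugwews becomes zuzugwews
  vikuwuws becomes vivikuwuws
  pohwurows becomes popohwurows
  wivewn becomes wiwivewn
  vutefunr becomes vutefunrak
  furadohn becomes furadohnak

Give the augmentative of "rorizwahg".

"rorizwahg" has second-to-last letter 'h'. The stems whose second-to-last letter is 'h' (furadohn → furadohnak, zusehr → zusehrak) add -ak.
The other pattern: stems whose second-to-last letter is 'w' repeat the first consonant+vowel as a prefix.
So rorizwahg → rorizwahgak.

rorizwahgak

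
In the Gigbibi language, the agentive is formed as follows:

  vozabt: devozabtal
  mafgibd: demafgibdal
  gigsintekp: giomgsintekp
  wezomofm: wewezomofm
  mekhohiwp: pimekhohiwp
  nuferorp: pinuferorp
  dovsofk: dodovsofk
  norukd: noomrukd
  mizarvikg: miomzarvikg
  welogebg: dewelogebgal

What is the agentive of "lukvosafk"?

lulukvosafk

mizarvikg and welogebg both end in -g yet inflect differently (miomzarvikg, dewelogebgal), so the final letter is not what conditions the rule; the second-to-last letter is.
"lukvosafk" has second-to-last letter 'f'. The stems whose second-to-last letter is 'f' (wezomofm → wewezomofm, dovsofk → dodovsofk) repeat the first consonant+vowel as a prefix.
The other patterns: stems whose second-to-last letter is 'k' insert -om- after the first vowel; stems whose second-to-last letter is 'b' add de- … -al around the stem; stems whose second-to-last letter is 'r' or 'w' add the prefix pi-.
So lukvosafk → lulukvosafk.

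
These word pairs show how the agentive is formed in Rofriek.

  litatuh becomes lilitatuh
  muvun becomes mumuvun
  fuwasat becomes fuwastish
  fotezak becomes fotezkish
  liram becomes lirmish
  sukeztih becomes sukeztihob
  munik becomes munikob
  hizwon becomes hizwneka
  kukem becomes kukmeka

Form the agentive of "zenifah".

"zenifah" has last vowel 'a'. The stems whose last vowel is 'a' (fuwasat → fuwastish, fotezak → fotezkish, liram → lirmish) delete the last vowel and add -ish.
So zenifah → zenifhish.

zenifhish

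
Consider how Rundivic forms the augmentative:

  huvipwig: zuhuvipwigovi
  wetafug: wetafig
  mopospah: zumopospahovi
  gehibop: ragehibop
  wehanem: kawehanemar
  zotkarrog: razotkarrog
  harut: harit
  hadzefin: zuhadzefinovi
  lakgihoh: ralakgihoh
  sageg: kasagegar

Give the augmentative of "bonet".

kabonetar

sageg and zotkarrog both end in -g yet inflect differently (kasagegar, razotkarrog), so the final letter is not what conditions the rule; the last vowel is.
"bonet" has last vowel 'e'. The stems whose last vowel is 'e' (sageg → kasagegar, wehanem → kawehanemar) add ka- … -ar around the stem.
So bonet → kabonetar.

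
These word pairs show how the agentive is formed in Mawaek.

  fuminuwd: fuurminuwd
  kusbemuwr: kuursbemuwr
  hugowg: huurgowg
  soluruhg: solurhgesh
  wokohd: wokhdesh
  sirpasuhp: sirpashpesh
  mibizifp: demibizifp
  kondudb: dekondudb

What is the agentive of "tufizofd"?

"tufizofd" has second-to-last letter 'f'. The one such stem in the data (mibizifp → demibizifp) adds the prefix de-, so the same rule applies.
The other patterns: stems whose second-to-last letter is 'w' insert -ur- after the first vowel; stems whose second-to-last letter is 'h' delete the last vowel and add -esh.
So tufizofd → detufizofd.

detufizofd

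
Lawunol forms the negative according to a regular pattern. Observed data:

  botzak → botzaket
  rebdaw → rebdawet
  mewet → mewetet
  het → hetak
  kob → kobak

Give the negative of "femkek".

femkeket

mewet and het both end in -t yet inflect differently (mewetet, hetak), so the final letter is not what conditions the rule; the number of vowels is.
"femkek" has 2 vowels. The stems with 2 vowels (botzak → botzaket, rebdaw → rebdawet, mewet → mewetet) add -et.
So femkek → femkeket.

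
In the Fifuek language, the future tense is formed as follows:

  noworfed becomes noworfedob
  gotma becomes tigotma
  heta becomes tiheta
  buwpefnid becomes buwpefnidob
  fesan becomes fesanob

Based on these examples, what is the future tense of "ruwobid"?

gotma and fesan both have last vowel 'a' yet inflect differently (tigotma, fesanob), so the last vowel is not what conditions the rule; whether the stem ends in a vowel or a consonant is.
"ruwobid" ends in a consonant. The stems ending in a consonant (noworfed → noworfedob, buwpefnid → buwpefnidob, fesan → fesanob) add -ob.
So ruwobid → ruwobidob.

ruwobidob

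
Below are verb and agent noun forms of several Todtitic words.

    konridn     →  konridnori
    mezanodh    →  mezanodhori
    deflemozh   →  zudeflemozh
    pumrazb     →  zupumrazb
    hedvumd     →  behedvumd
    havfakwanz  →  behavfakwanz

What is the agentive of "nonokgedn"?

nonokgednori

mezanodh and deflemozh both end in -h yet inflect differently (mezanodhori, zudeflemozh), so the final letter is not what conditions the rule; the second-to-last letter is.
"nonokgedn" has second-to-last letter 'd'. The stems whose second-to-last letter is 'd' (konridn → konridnori, mezanodh → mezanodhori) add -ori.
The other patterns: stems whose second-to-last letter is 'z' add the prefix zu-; stems whose second-to-last letter is 'm' or 'n' add the prefix be-.
So nonokgedn → nonokgednori.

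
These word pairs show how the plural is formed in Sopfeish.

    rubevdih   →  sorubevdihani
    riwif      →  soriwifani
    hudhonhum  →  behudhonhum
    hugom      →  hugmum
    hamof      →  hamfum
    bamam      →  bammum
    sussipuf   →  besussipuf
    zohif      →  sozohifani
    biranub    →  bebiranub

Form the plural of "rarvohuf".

berarvohuf

sussipuf and riwif both end in -f yet inflect differently (besussipuf, soriwifani), so the final letter is not what conditions the rule; the last vowel is.
"rarvohuf" has last vowel 'u'. The stems whose last vowel is 'u' (sussipuf → besussipuf, biranub → bebiranub, hudhonhum → behudhonhum) add the prefix be-.
The other patterns: stems whose last vowel is 'i' add so- … -ani around the stem; stems whose last vowel is 'a' or 'o' delete the last vowel and add -um.
So rarvohuf → berarvohuf.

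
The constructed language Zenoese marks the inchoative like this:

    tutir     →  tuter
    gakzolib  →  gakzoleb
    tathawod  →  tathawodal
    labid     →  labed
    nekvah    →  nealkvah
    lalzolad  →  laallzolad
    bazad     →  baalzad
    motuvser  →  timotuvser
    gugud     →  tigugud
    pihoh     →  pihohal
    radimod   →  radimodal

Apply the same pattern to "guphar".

gualphar

"guphar" has last vowel 'a'. The stems whose last vowel is 'a' (lalzolad → laallzolad, nekvah → nealkvah, bazad → baalzad) insert -al- after the first vowel.
The other patterns: stems whose last vowel is 'o' add -al; stems whose last vowel is 'i' change the last vowel to 'e'; stems whose last vowel is 'e' or 'u' add the prefix ti-.
So guphar → gualphar.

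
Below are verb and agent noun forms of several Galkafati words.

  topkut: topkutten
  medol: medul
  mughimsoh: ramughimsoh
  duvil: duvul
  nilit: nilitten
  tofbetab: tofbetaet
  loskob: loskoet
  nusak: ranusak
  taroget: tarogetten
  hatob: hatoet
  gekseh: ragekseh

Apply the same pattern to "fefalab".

fefalaet

nilit and duvil both have last vowel 'i' yet inflect differently (nilitten, duvul), so the last vowel is not what conditions the rule; the final letter is.
"fefalab" ends in -b. The stems ending in -b (hatob → hatoet, tofbetab → tofbetaet, loskob → loskoet) drop the final letter and add -et.
The other patterns: stems ending in -t double the final consonant and add -en; stems ending in -l change the last vowel to 'u'; stems ending in -h or -k add the prefix ra-.
So fefalab → fefalaet.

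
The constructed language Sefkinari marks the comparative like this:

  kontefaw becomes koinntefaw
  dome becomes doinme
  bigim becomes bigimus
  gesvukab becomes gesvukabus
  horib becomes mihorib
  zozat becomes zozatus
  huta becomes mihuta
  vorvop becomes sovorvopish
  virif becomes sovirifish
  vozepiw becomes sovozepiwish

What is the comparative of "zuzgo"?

"zuzgo" begins with z-. The one such stem in the data (zozat → zozatus) adds -us, so the same rule applies.
The other patterns: stems beginning with v- add so- … -ish around the stem; stems beginning with d- or k- insert -in- after the first vowel; stems beginning with h- add the prefix mi-.
So zuzgo → zuzgous.

zuzgous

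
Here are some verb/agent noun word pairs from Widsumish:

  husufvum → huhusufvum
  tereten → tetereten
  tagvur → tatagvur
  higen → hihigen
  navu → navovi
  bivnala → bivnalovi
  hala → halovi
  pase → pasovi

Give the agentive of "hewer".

hehewer

husufvum and navu both have last vowel 'u' yet inflect differently (huhusufvum, navovi), so the last vowel is not what conditions the rule; whether the stem ends in a vowel or a consonant is.
"hewer" ends in a consonant. The stems ending in a consonant (husufvum → huhusufvum, tereten → tetereten, tagvur → tatagvur) repeat the first consonant+vowel as a prefix.
The other pattern: stems ending in a vowel drop the final letter and add -ovi.
So hewer → hehewer.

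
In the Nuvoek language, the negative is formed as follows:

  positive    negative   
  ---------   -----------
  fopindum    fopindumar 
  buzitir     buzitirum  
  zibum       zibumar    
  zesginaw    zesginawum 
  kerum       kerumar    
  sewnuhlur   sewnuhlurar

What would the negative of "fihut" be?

"fihut" has last vowel 'u'. The stems whose last vowel is 'u' (sewnuhlur → sewnuhlurar, zibum → zibumar, fopindum → fopindumar) add -ar.
The other pattern: stems whose last vowel is 'a' or 'i' add -um.
So fihut → fihutar.

fihutar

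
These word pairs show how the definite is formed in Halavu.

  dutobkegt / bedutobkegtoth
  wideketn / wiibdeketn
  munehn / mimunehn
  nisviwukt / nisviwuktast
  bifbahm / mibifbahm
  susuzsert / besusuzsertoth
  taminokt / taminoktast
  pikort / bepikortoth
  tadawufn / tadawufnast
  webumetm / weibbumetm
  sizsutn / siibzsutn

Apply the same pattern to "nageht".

minageht

tadawufn and munehn both end in -n yet inflect differently (tadawufnast, mimunehn), so the final letter is not what conditions the rule; the second-to-last letter is.
"nageht" has second-to-last letter 'h'. The stems whose second-to-last letter is 'h' (bifbahm → mibifbahm, munehn → mimunehn) add the prefix mi-.
The other patterns: stems whose second-to-last letter is 'f' or 'k' add -ast; stems whose second-to-last letter is 't' insert -ib- after the first vowel; stems whose second-to-last letter is 'g' or 'r' add be- … -oth around the stem.
So nageht → minageht.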